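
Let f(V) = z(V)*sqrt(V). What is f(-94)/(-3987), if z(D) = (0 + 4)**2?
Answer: -16*I*sqrt(94)/3987 ≈ -0.038908*I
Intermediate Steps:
z(D) = 16 (z(D) = 4**2 = 16)
f(V) = 16*sqrt(V)
f(-94)/(-3987) = (16*sqrt(-94))/(-3987) = (16*(I*sqrt(94)))*(-1/3987) = (16*I*sqrt(94))*(-1/3987) = -16*I*sqrt(94)/3987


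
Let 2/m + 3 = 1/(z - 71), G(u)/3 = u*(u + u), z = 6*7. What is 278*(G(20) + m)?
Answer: 14674369/22 ≈ 6.6702e+5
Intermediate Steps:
z = 42
G(u) = 6*u² (G(u) = 3*(u*(u + u)) = 3*(u*(2*u)) = 3*(2*u²) = 6*u²)
m = -29/44 (m = 2/(-3 + 1/(42 - 71)) = 2/(-3 + 1/(-29)) = 2/(-3 - 1/29) = 2/(-88/29) = 2*(-29/88) = -29/44 ≈ -0.65909)
278*(G(20) + m) = 278*(6*20² - 29/44) = 278*(6*400 - 29/44) = 278*(2400 - 29/44) = 278*(105571/44) = 14674369/22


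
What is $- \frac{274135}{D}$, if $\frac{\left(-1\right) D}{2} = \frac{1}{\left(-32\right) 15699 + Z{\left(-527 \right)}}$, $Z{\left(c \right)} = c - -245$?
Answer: $-68896978875$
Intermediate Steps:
$Z{\left(c \right)} = 245 + c$ ($Z{\left(c \right)} = c + 245 = 245 + c$)
$D = \frac{1}{251325}$ ($D = - \frac{2}{\left(-32\right) 15699 + \left(245 - 527\right)} = - \frac{2}{-502368 - 282} = - \frac{2}{-502650} = \left(-2\right) \left(- \frac{1}{502650}\right) = \frac{1}{251325} \approx 3.9789 \cdot 10^{-6}$)
$- \frac{274135}{D} = - 274135 \frac{1}{\frac{1}{251325}} = \left(-274135\right) 251325 = -68896978875$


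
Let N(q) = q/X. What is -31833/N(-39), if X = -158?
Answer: -1676538/13 ≈ -1.2896e+5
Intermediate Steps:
N(q) = -q/158 (N(q) = q/(-158) = q*(-1/158) = -q/158)
-31833/N(-39) = -31833/((-1/158*(-39))) = -31833/39/158 = -31833*158/39 = -1676538/13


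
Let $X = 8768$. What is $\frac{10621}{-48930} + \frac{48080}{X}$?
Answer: $\frac{70607171}{13406820} \approx 5.2665$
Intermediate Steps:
$\frac{10621}{-48930} + \frac{48080}{X} = \frac{10621}{-48930} + \frac{48080}{8768} = 10621 \left(- \frac{1}{48930}\right) + 48080 \cdot \frac{1}{8768} = - \frac{10621}{48930} + \frac{3005}{548} = \frac{70607171}{13406820}$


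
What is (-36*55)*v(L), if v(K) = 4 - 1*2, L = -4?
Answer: -3960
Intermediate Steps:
v(K) = 2 (v(K) = 4 - 2 = 2)
(-36*55)*v(L) = -36*55*2 = -1980*2 = -3960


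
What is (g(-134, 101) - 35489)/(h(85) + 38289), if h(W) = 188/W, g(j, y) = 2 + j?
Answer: -3027785/3254753 ≈ -0.93027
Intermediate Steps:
(g(-134, 101) - 35489)/(h(85) + 38289) = ((2 - 134) - 35489)/(188/85 + 38289) = (-132 - 35489)/(188*(1/85) + 38289) = -35621/(188/85 + 38289) = -35621/3254753/85 = -35621*85/3254753 = -3027785/3254753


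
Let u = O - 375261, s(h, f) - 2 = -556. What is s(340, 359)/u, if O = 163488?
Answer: 554/211773 ≈ 0.0026160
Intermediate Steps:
s(h, f) = -554 (s(h, f) = 2 - 556 = -554)
u = -211773 (u = 163488 - 375261 = -211773)
s(340, 359)/u = -554/(-211773) = -554*(-1/211773) = 554/211773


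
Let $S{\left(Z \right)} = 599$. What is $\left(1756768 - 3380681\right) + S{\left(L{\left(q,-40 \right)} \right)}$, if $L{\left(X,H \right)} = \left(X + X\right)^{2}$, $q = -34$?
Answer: $-1623314$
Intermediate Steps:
$L{\left(X,H \right)} = 4 X^{2}$ ($L{\left(X,H \right)} = \left(2 X\right)^{2} = 4 X^{2}$)
$\left(1756768 - 3380681\right) + S{\left(L{\left(q,-40 \right)} \right)} = \left(1756768 - 3380681\right) + 599 = -1623913 + 599 = -1623314$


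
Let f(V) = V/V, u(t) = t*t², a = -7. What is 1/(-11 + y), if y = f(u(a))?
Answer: -⅒ ≈ -0.10000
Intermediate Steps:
u(t) = t³
f(V) = 1
y = 1
1/(-11 + y) = 1/(-11 + 1) = 1/(-10) = -⅒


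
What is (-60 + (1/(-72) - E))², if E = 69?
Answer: 86285521/5184 ≈ 16645.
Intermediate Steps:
(-60 + (1/(-72) - E))² = (-60 + (1/(-72) - 1*69))² = (-60 + (-1/72 - 69))² = (-60 - 4969/72)² = (-9289/72)² = 86285521/5184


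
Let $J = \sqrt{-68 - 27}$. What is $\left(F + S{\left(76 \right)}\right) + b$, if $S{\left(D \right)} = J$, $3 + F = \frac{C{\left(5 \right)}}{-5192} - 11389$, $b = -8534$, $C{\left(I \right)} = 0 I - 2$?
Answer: $- \frac{51727895}{2596} + i \sqrt{95} \approx -19926.0 + 9.7468 i$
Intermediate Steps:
$C{\left(I \right)} = -2$ ($C{\left(I \right)} = 0 - 2 = -2$)
$J = i \sqrt{95}$ ($J = \sqrt{-95} = i \sqrt{95} \approx 9.7468 i$)
$F = - \frac{29573631}{2596}$ ($F = -3 - \left(11389 + \frac{2}{-5192}\right) = -3 - \frac{29565843}{2596} = - \frac{29573631}{2596} \approx -11392.0$)
$S{\left(D \right)} = i \sqrt{95}$
$\left(F + S{\left(76 \right)}\right) + b = \left(- \frac{29573631}{2596} + i \sqrt{95}\right) - 8534 = - \frac{51727895}{2596} + i \sqrt{95}$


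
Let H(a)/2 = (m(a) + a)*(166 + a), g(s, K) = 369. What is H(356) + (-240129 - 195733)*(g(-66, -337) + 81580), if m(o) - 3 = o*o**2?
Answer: 11385128462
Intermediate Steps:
m(o) = 3 + o**3 (m(o) = 3 + o*o**2 = 3 + o**3)
H(a) = 2*(166 + a)*(3 + a + a**3) (H(a) = 2*(((3 + a**3) + a)*(166 + a)) = 2*((3 + a + a**3)*(166 + a)) = 2*((166 + a)*(3 + a + a**3)) = 2*(166 + a)*(3 + a + a**3))
H(356) + (-240129 - 195733)*(g(-66, -337) + 81580) = (996 + 2*356**2 + 2*356**4 + 332*356**3 + 338*356) + (-240129 - 195733)*(369 + 81580) = (996 + 2*126736 + 2*16062013696 + 332*45118016 + 120328) - 435862*81949 = (996 + 253472 + 32124027392 + 14979181312 + 120328) - 35718455038 = 47103583500 - 35718455038 = 11385128462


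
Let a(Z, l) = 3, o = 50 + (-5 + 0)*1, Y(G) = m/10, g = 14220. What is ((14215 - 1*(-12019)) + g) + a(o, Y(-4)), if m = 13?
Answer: 40457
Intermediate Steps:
Y(G) = 13/10
o = 45 (o = 50 - 5*1 = 50 - 5 = 45)
((14215 - 1*(-12019)) + g) + a(o, Y(-4)) = ((14215 - 1*(-12019)) + 14220) + 3 = ((14215 + 12019) + 14220) + 3 = (26234 + 14220) + 3 = 40454 + 3 = 40457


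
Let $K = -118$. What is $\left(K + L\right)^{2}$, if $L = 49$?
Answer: $4761$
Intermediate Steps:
$\left(K + L\right)^{2} = \left(-118 + 49\right)^{2} = \left(-69\right)^{2} = 4761$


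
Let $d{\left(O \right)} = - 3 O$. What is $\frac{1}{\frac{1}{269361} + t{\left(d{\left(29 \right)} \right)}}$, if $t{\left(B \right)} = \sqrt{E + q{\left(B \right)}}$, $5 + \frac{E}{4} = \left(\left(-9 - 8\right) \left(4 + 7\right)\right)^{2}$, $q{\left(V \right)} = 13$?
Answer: $- \frac{269361}{10148244014309948} + \frac{217666044963 \sqrt{15541}}{10148244014309948} \approx 0.0026739$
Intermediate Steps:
$E = 139856$ ($E = -20 + 4 \left(\left(-9 - 8\right) \left(4 + 7\right)\right)^{2} = -20 + 4 \left(\left(-17\right) 11\right)^{2} = -20 + 4 \left(-187\right)^{2} = -20 + 4 \cdot 34969 = -20 + 139876 = 139856$)
$t{\left(B \right)} = 3 \sqrt{15541}$ ($t{\left(B \right)} = \sqrt{139856 + 13} = \sqrt{139869} = 3 \sqrt{15541}$)
$\frac{1}{\frac{1}{269361} + t{\left(d{\left(29 \right)} \right)}} = \frac{1}{\frac{1}{269361} + 3 \sqrt{15541}}$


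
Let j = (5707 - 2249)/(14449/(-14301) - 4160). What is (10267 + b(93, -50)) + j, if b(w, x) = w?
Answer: 616439016382/59506609 ≈ 10359.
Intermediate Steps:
j = -49452858/59506609 (j = 3458/(14449*(-1/14301) - 4160) = 3458/(-14449/14301 - 4160) = 3458/(-59506609/14301) = 3458*(-14301/59506609) = -49452858/59506609 ≈ -0.83105)
(10267 + b(93, -50)) + j = (10267 + 93) - 49452858/59506609 = 10360 - 49452858/59506609 = 616439016382/59506609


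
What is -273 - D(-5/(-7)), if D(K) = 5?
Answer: -278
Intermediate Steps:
-273 - D(-5/(-7)) = -273 - 1*5 = -273 - 5 = -278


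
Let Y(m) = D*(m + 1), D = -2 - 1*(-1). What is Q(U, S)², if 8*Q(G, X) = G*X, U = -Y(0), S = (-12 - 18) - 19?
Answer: 2401/64 ≈ 37.516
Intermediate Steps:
D = -1 (D = -2 + 1 = -1)
S = -49 (S = -30 - 19 = -49)
Y(m) = -1 - m (Y(m) = -(m + 1) = -(1 + m) = -1 - m)
U = 1 (U = -(-1 - 1*0) = -(-1 + 0) = -1*(-1) = 1)
Q(G, X) = G*X/8 (Q(G, X) = (G*X)/8 = G*X/8)
Q(U, S)² = ((⅛)*1*(-49))² = (-49/8)² = 2401/64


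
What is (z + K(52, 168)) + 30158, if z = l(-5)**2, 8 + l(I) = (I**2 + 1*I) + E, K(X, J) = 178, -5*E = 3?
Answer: 761649/25 ≈ 30466.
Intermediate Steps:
E = -3/5 (E = -1/5*3 = -3/5 ≈ -0.60000)
l(I) = -43/5 + I + I**2 (l(I) = -8 + ((I**2 + 1*I) - 3/5) = -8 + ((I**2 + I) - 3/5) = -8 + ((I + I**2) - 3/5) = -8 + (-3/5 + I + I**2) = -43/5 + I + I**2)
z = 3249/25 (z = (-43/5 - 5 + (-5)**2)**2 = (-43/5 - 5 + 25)**2 = (57/5)**2 = 3249/25 ≈ 129.96)
(z + K(52, 168)) + 30158 = (3249/25 + 178) + 30158 = 7699/25 + 30158 = 761649/25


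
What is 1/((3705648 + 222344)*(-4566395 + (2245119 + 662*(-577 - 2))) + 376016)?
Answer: -1/10623544659392 ≈ -9.4131e-14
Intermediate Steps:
1/((3705648 + 222344)*(-4566395 + (2245119 + 662*(-577 - 2))) + 376016) = 1/(3927992*(-4566395 + (2245119 + 662*(-579))) + 376016) = 1/(3927992*(-4566395 + (2245119 - 383298)) + 376016) = 1/(3927992*(-4566395 + 1861821) + 376016) = 1/(3927992*(-2704574) + 376016) = 1/(-10623545035408 + 376016) = 1/(-10623544659392) = -1/10623544659392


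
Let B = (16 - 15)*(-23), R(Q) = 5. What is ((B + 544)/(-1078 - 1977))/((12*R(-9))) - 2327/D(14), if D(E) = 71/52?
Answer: -22180070191/13014300 ≈ -1704.3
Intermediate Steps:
B = -23 (B = 1*(-23) = -23)
D(E) = 71/52 (D(E) = 71*(1/52) = 71/52)
((B + 544)/(-1078 - 1977))/((12*R(-9))) - 2327/D(14) = ((-23 + 544)/(-1078 - 1977))/((12*5)) - 2327/71/52 = (521/(-3055))/60 - 2327*52/71 = (521*(-1/3055))*(1/60) - 121004/71 = -521/3055*1/60 - 121004/71 = -521/183300 - 121004/71 = -22180070191/13014300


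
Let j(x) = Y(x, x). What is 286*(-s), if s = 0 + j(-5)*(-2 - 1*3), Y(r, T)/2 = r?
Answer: -14300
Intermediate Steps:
Y(r, T) = 2*r
j(x) = 2*x
s = 50 (s = 0 + (2*(-5))*(-2 - 1*3) = 0 - 10*(-2 - 3) = 0 - 10*(-5) = 0 + 50 = 50)
286*(-s) = 286*(-1*50) = 286*(-50) = -14300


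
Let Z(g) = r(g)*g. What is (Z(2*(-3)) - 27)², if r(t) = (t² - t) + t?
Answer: 59049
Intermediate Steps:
r(t) = t²
Z(g) = g³ (Z(g) = g²*g = g³)
(Z(2*(-3)) - 27)² = ((2*(-3))³ - 27)² = ((-6)³ - 27)² = (-216 - 27)² = (-243)² = 59049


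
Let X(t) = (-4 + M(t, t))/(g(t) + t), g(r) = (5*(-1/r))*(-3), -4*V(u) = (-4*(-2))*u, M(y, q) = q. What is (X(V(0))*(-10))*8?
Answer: 0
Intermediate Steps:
V(u) = -2*u (V(u) = -(-4*(-2))*u/4 = -2*u)
g(r) = 15/r (g(r) = -5/r*(-3) = 15/r)
X(t) = (-4 + t)/(t + 15/t) (X(t) = (-4 + t)/(15/t + t) = (-4 + t)/(t + 15/t))
(X(V(0))*(-10))*8 = (((-2*0)*(-4 - 2*0)/(15 + (-2*0)²))*(-10))*8 = ((0*(-4 + 0)/(15 + 0²))*(-10))*8 = ((0*(-4)/(15 + 0))*(-10))*8 = ((0*(-4)/15)*(-10))*8 = ((0*(1/15)*(-4))*(-10))*8 = (0*(-10))*8 = 0*8 = 0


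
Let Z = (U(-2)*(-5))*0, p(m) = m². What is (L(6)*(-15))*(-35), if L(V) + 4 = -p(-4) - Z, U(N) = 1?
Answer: -10500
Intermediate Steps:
Z = 0 (Z = (1*(-5))*0 = -5*0 = 0)
L(V) = -20 (L(V) = -4 + (-1*(-4)² - 1*0) = -4 + (-1*16 + 0) = -4 + (-16 + 0) = -4 - 16 = -20)
(L(6)*(-15))*(-35) = -20*(-15)*(-35) = 300*(-35) = -10500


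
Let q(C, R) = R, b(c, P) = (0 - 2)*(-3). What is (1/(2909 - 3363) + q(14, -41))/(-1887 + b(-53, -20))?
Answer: 6205/284658 ≈ 0.021798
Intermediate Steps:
b(c, P) = 6 (b(c, P) = -2*(-3) = 6)
(1/(2909 - 3363) + q(14, -41))/(-1887 + b(-53, -20)) = (1/(2909 - 3363) - 41)/(-1887 + 6) = (1/(-454) - 41)/(-1881) = (-1/454 - 41)*(-1/1881) = -18615/454*(-1/1881) = 6205/284658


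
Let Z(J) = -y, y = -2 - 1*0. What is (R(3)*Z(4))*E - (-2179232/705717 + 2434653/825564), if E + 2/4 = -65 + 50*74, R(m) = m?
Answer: 4235052132659921/194204849796 ≈ 21807.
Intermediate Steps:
y = -2 (y = -2 + 0 = -2)
Z(J) = 2 (Z(J) = -1*(-2) = 2)
E = 7269/2 (E = -½ + (-65 + 50*74) = -½ + (-65 + 3700) = -½ + 3635 = 7269/2 ≈ 3634.5)
(R(3)*Z(4))*E - (-2179232/705717 + 2434653/825564) = (3*2)*(7269/2) - (-2179232/705717 + 2434653/825564) = 6*(7269/2) - (-2179232*1/705717 + 2434653*(1/825564)) = 21807 - (-2179232/705717 + 811551/275188) = 21807 - 1*(-26973158549/194204849796) = 21807 + 26973158549/194204849796 = 4235052132659921/194204849796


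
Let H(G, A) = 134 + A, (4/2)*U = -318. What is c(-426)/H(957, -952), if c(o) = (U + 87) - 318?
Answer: 195/409 ≈ 0.47677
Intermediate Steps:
U = -159 (U = (½)*(-318) = -159)
c(o) = -390 (c(o) = (-159 + 87) - 318 = -72 - 318 = -390)
c(-426)/H(957, -952) = -390/(134 - 952) = -390/(-818) = -390*(-1/818) = 195/409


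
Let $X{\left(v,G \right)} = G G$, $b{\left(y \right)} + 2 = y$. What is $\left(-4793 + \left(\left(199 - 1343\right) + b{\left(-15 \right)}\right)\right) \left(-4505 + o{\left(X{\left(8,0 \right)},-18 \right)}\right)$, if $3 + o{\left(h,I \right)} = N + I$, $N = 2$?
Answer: $26935896$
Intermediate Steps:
$b{\left(y \right)} = -2 + y$
$X{\left(v,G \right)} = G^{2}$
$o{\left(h,I \right)} = -1 + I$ ($o{\left(h,I \right)} = -3 + \left(2 + I\right) = -1 + I$)
$\left(-4793 + \left(\left(199 - 1343\right) + b{\left(-15 \right)}\right)\right) \left(-4505 + o{\left(X{\left(8,0 \right)},-18 \right)}\right) = \left(-4793 + \left(\left(199 - 1343\right) - 17\right)\right) \left(-4505 - 19\right) = \left(-4793 - 1161\right) \left(-4505 - 19\right) = \left(-4793 - 1161\right) \left(-4524\right) = \left(-5954\right) \left(-4524\right) = 26935896$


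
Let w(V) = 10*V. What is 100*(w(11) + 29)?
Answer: 13900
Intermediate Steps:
100*(w(11) + 29) = 100*(10*11 + 29) = 100*(110 + 29) = 100*139 = 13900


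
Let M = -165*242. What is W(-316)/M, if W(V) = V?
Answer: 158/19965 ≈ 0.0079138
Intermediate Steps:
M = -39930
W(-316)/M = -316/(-39930) = -316*(-1/39930) = 158/19965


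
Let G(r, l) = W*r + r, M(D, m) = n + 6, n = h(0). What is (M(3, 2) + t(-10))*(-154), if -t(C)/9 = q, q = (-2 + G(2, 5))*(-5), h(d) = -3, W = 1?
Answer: -14322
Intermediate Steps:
n = -3
M(D, m) = 3 (M(D, m) = -3 + 6 = 3)
G(r, l) = 2*r (G(r, l) = 1*r + r = r + r = 2*r)
q = -10 (q = (-2 + 2*2)*(-5) = (-2 + 4)*(-5) = 2*(-5) = -10)
t(C) = 90 (t(C) = -9*(-10) = 90)
(M(3, 2) + t(-10))*(-154) = (3 + 90)*(-154) = 93*(-154) = -14322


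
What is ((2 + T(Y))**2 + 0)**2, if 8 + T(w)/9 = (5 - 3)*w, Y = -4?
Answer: 406586896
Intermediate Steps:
T(w) = -72 + 18*w (T(w) = -72 + 9*((5 - 3)*w) = -72 + 9*(2*w) = -72 + 18*w)
((2 + T(Y))**2 + 0)**2 = ((2 + (-72 + 18*(-4)))**2 + 0)**2 = ((2 + (-72 - 72))**2 + 0)**2 = ((2 - 144)**2 + 0)**2 = ((-142)**2 + 0)**2 = (20164 + 0)**2 = 20164**2 = 406586896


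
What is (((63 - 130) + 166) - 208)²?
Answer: 11881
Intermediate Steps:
(((63 - 130) + 166) - 208)² = ((-67 + 166) - 208)² = (99 - 208)² = (-109)² = 11881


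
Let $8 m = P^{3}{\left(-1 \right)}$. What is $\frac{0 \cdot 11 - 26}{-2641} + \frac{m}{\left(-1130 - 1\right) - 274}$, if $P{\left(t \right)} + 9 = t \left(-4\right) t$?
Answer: $\frac{6094517}{29684840} \approx 0.20531$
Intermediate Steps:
$P{\left(t \right)} = -9 - 4 t^{2}$ ($P{\left(t \right)} = -9 + t \left(-4\right) t = -9 + - 4 t t = -9 - 4 t^{2}$)
$m = - \frac{2197}{8}$ ($m = \frac{\left(-9 - 4 \left(-1\right)^{2}\right)^{3}}{8} = \frac{\left(-9 - 4\right)^{3}}{8} = \frac{\left(-13\right)^{3}}{8} = \frac{1}{8} \left(-2197\right) = - \frac{2197}{8} \approx -274.63$)
$\frac{0 \cdot 11 - 26}{-2641} + \frac{m}{\left(-1130 - 1\right) - 274} = \frac{0 \cdot 11 - 26}{-2641} - \frac{2197}{8 \left(\left(-1130 - 1\right) - 274\right)} = \left(0 - 26\right) \left(- \frac{1}{2641}\right) - \frac{2197}{8 \left(-1131 - 274\right)} = \left(-26\right) \left(- \frac{1}{2641}\right) - \frac{2197}{8 \left(-1405\right)} = \frac{26}{2641} - - \frac{2197}{11240} = \frac{26}{2641} + \frac{2197}{11240} = \frac{6094517}{29684840}$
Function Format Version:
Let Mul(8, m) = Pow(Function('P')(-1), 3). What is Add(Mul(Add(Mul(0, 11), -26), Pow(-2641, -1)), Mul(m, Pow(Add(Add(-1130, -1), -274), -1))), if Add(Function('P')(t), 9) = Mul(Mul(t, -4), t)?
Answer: Rational(6094517, 29684840) ≈ 0.20531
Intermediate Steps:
Function('P')(t) = Add(-9, Mul(-4, Pow(t, 2))) (Function('P')(t) = Add(-9, Mul(Mul(t, -4), t)) = Add(-9, Mul(Mul(-4, t), t)) = Add(-9, Mul(-4, Pow(t, 2))))
m = Rational(-2197, 8) (m = Mul(Rational(1, 8), Pow(Add(-9, Mul(-4, Pow(-1, 2))), 3)) = Mul(Rational(1, 8), Pow(Add(-9, Mul(-4, 1)), 3)) = Mul(Rational(1, 8), Pow(Add(-9, -4), 3)) = Mul(Rational(1, 8), Pow(-13, 3)) = Mul(Rational(1, 8), -2197) = Rational(-2197, 8) ≈ -274.63)
Add(Mul(Add(Mul(0, 11), -26), Pow(-2641, -1)), Mul(m, Pow(Add(Add(-1130, -1), -274), -1))) = Add(Mul(Add(Mul(0, 11), -26), Pow(-2641, -1)), Mul(Rational(-2197, 8), Pow(Add(Add(-1130, -1), -274), -1))) = Add(Mul(Add(0, -26), Rational(-1, 2641)), Mul(Rational(-2197, 8), Pow(Add(-1131, -274), -1))) = Add(Mul(-26, Rational(-1, 2641)), Mul(Rational(-2197, 8), Pow(-1405, -1))) = Add(Rational(26, 2641), Mul(Rational(-2197, 8), Rational(-1, 1405))) = Add(Rational(26, 2641), Rational(2197, 11240)) = Rational(6094517, 29684840)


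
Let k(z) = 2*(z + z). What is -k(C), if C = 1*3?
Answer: -12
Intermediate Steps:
C = 3
k(z) = 4*z (k(z) = 2*(2*z) = 4*z)
-k(C) = -4*3 = -1*12 = -12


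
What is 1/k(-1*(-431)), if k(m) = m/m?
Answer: 1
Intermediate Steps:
k(m) = 1
1/k(-1*(-431)) = 1/1 = 1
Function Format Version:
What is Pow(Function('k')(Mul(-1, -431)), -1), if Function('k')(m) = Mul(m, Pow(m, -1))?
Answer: 1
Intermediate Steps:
Function('k')(m) = 1
Pow(Function('k')(Mul(-1, -431)), -1) = Pow(1, -1) = 1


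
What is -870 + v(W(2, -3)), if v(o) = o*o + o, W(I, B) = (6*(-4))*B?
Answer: 4386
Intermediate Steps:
W(I, B) = -24*B
v(o) = o + o**2 (v(o) = o**2 + o = o + o**2)
-870 + v(W(2, -3)) = -870 + (-24*(-3))*(1 - 24*(-3)) = -870 + 72*(1 + 72) = -870 + 72*73 = -870 + 5256 = 4386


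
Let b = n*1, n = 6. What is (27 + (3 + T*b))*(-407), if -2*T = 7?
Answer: -3663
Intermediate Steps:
T = -7/2 (T = -½*7 = -7/2 ≈ -3.5000)
b = 6 (b = 6*1 = 6)
(27 + (3 + T*b))*(-407) = (27 + (3 - 7/2*6))*(-407) = (27 + (3 - 21))*(-407) = (27 - 18)*(-407) = 9*(-407) = -3663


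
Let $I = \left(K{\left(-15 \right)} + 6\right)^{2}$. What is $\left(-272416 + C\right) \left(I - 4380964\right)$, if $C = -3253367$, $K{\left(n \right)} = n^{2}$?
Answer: $15258189088149$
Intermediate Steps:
$I = 53361$ ($I = \left(\left(-15\right)^{2} + 6\right)^{2} = \left(225 + 6\right)^{2} = 231^{2} = 53361$)
$\left(-272416 + C\right) \left(I - 4380964\right) = \left(-272416 - 3253367\right) \left(53361 - 4380964\right) = \left(-3525783\right) \left(-4327603\right) = 15258189088149$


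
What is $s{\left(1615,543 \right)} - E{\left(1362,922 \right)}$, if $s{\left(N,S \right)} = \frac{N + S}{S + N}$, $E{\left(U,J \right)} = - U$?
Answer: $1363$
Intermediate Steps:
$s{\left(N,S \right)} = 1$ ($s{\left(N,S \right)} = \frac{N + S}{N + S} = 1$)
$s{\left(1615,543 \right)} - E{\left(1362,922 \right)} = 1 - \left(-1\right) 1362 = 1 - -1362 = 1 + 1362 = 1363$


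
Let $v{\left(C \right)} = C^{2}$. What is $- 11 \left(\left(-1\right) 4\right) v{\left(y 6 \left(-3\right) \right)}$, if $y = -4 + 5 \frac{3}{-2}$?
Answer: $1885356$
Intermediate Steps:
$y = - \frac{23}{2}$ ($y = -4 + 5 \cdot 3 \left(- \frac{1}{2}\right) = -4 + 5 \left(- \frac{3}{2}\right) = -4 - \frac{15}{2} = - \frac{23}{2} \approx -11.5$)
$- 11 \left(\left(-1\right) 4\right) v{\left(y 6 \left(-3\right) \right)} = - 11 \left(\left(-1\right) 4\right) \left(\left(- \frac{23}{2}\right) 6 \left(-3\right)\right)^{2} = \left(-11\right) \left(-4\right) \left(\left(-69\right) \left(-3\right)\right)^{2} = 44 \cdot 207^{2} = 44 \cdot 42849 = 1885356$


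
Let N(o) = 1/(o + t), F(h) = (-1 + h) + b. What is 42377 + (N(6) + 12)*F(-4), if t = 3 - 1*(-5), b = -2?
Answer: 84585/2 ≈ 42293.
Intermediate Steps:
t = 8 (t = 3 + 5 = 8)
F(h) = -3 + h (F(h) = (-1 + h) - 2 = -3 + h)
N(o) = 1/(8 + o) (N(o) = 1/(o + 8) = 1/(8 + o))
42377 + (N(6) + 12)*F(-4) = 42377 + (1/(8 + 6) + 12)*(-3 - 4) = 42377 + (1/14 + 12)*(-7) = 42377 + (169/14)*(-7) = 42377 - 169/2 = 84585/2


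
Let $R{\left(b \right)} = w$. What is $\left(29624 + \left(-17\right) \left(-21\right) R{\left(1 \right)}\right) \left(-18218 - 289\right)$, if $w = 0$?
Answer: $-548251368$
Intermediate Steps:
$R{\left(b \right)} = 0$
$\left(29624 + \left(-17\right) \left(-21\right) R{\left(1 \right)}\right) \left(-18218 - 289\right) = \left(29624 + \left(-17\right) \left(-21\right) 0\right) \left(-18218 - 289\right) = \left(29624 + 357 \cdot 0\right) \left(-18507\right) = \left(29624 + 0\right) \left(-18507\right) = 29624 \left(-18507\right) = -548251368$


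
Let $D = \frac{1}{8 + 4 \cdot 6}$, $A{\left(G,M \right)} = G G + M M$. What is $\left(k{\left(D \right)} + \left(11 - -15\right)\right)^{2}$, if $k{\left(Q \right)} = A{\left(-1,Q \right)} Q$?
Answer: $\frac{727597058049}{1073741824} \approx 677.63$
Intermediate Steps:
$A{\left(G,M \right)} = G^{2} + M^{2}$
$D = \frac{1}{32}$ ($D = \frac{1}{8 + 24} = \frac{1}{32} \approx 0.03125$)
$k{\left(Q \right)} = Q \left(1 + Q^{2}\right)$ ($k{\left(Q \right)} = \left(\left(-1\right)^{2} + Q^{2}\right) Q = \left(1 + Q^{2}\right) Q = Q \left(1 + Q^{2}\right)$)
$\left(k{\left(D \right)} + \left(11 - -15\right)\right)^{2} = \left(\left(\frac{1}{32} + \left(\frac{1}{32}\right)^{3}\right) + \left(11 - -15\right)\right)^{2} = \left(\left(\frac{1}{32} + \frac{1}{32768}\right) + \left(11 + 15\right)\right)^{2} = \left(\frac{1025}{32768} + 26\right)^{2} = \left(\frac{852993}{32768}\right)^{2} = \frac{727597058049}{1073741824}$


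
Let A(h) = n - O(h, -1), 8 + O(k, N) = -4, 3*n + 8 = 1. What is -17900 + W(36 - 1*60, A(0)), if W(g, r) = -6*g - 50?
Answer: -17806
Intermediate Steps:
n = -7/3 (n = -8/3 + (⅓)*1 = -8/3 + ⅓ = -7/3 ≈ -2.3333)
O(k, N) = -12 (O(k, N) = -8 - 4 = -12)
A(h) = 29/3 (A(h) = -7/3 - 1*(-12) = -7/3 + 12 = 29/3)
W(g, r) = -50 - 6*g
-17900 + W(36 - 1*60, A(0)) = -17900 + (-50 - 6*(36 - 1*60)) = -17900 + (-50 - 6*(36 - 60)) = -17900 + (-50 - 6*(-24)) = -17900 + (-50 + 144) = -17900 + 94 = -17806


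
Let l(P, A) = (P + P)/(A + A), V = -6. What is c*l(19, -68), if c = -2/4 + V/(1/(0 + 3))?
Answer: 703/136 ≈ 5.1691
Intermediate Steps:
c = -37/2 (c = -2/4 - 6/(1/(0 + 3)) = -2*1/4 - 6/(1/3) = -1/2 - 6/1/3 = -1/2 - 6*3 = -1/2 - 18 = -37/2 ≈ -18.500)
l(P, A) = P/A (l(P, A) = (2*P)/((2*A)) = (2*P)*(1/(2*A)) = P/A)
c*l(19, -68) = -703/(2*(-68)) = -703*(-1)/(2*68) = -37/2*(-19/68) = 703/136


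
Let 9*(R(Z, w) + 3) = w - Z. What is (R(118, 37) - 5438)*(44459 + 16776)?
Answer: -333730750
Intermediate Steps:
R(Z, w) = -3 - Z/9 + w/9 (R(Z, w) = -3 + (w - Z)/9 = -3 + (-Z/9 + w/9) = -3 - Z/9 + w/9)
(R(118, 37) - 5438)*(44459 + 16776) = ((-3 - 1/9*118 + (1/9)*37) - 5438)*(44459 + 16776) = ((-3 - 118/9 + 37/9) - 5438)*61235 = (-12 - 5438)*61235 = -5450*61235 = -333730750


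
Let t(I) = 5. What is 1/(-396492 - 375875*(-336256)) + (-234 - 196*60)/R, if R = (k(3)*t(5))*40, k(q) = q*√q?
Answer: 1/259713037952 - 1999*√3/300 ≈ -11.541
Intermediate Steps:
k(q) = q^(3/2)
R = 600*√3 (R = (3^(3/2)*5)*40 = ((3*√3)*5)*40 = (15*√3)*40 = 600*√3 ≈ 1039.2)
1/(-396492 - 375875*(-336256)) + (-234 - 196*60)/R = 1/(-396492 - 375875*(-336256)) + (-234 - 196*60)/((600*√3)) = -1/336256/(-772367) + (-234 - 11760)*(√3/1800) = -1/772367*(-1/336256) - 1999*√3/300 = 1/259713037952 - 1999*√3/300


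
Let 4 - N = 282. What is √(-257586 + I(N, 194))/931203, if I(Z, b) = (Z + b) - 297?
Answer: I*√28663/310401 ≈ 0.00054543*I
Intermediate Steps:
N = -278 (N = 4 - 1*282 = 4 - 282 = -278)
I(Z, b) = -297 + Z + b
√(-257586 + I(N, 194))/931203 = √(-257586 + (-297 - 278 + 194))/931203 = √(-257586 - 381)*(1/931203) = √(-257967)*(1/931203) = (3*I*√28663)*(1/931203) = I*√28663/310401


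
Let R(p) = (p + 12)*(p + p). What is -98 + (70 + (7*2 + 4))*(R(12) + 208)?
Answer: 68894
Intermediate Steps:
R(p) = 2*p*(12 + p) (R(p) = (12 + p)*(2*p) = 2*p*(12 + p))
-98 + (70 + (7*2 + 4))*(R(12) + 208) = -98 + (70 + (7*2 + 4))*(2*12*(12 + 12) + 208) = -98 + (70 + (14 + 4))*(2*12*24 + 208) = -98 + (70 + 18)*(576 + 208) = -98 + 88*784 = -98 + 68992 = 68894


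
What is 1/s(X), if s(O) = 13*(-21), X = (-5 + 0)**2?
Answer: -1/273 ≈ -0.0036630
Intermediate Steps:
X = 25 (X = (-5)**2 = 25)
s(O) = -273
1/s(X) = 1/(-273) = -1/273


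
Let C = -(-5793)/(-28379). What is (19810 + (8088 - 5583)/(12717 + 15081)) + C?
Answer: 5209203933867/262959814 ≈ 19810.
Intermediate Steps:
C = -5793/28379 (C = -(-5793)*(-1)/28379 = -1*5793/28379 = -5793/28379 ≈ -0.20413)
(19810 + (8088 - 5583)/(12717 + 15081)) + C = (19810 + (8088 - 5583)/(12717 + 15081)) - 5793/28379 = (19810 + 2505/27798) - 5793/28379 = (19810 + 2505*(1/27798)) - 5793/28379 = (19810 + 835/9266) - 5793/28379 = 183560295/9266 - 5793/28379 = 5209203933867/262959814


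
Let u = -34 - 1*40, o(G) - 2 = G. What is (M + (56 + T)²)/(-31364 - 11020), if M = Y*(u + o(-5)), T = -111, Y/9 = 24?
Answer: 13607/42384 ≈ 0.32104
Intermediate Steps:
o(G) = 2 + G
Y = 216 (Y = 9*24 = 216)
u = -74 (u = -34 - 40 = -74)
M = -16632 (M = 216*(-74 + (2 - 5)) = 216*(-74 - 3) = 216*(-77) = -16632)
(M + (56 + T)²)/(-31364 - 11020) = (-16632 + (56 - 111)²)/(-31364 - 11020) = (-16632 + (-55)²)/(-42384) = (-16632 + 3025)*(-1/42384) = -13607*(-1/42384) = 13607/42384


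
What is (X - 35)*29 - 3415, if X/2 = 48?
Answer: -1646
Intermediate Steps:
X = 96 (X = 2*48 = 96)
(X - 35)*29 - 3415 = (96 - 35)*29 - 3415 = 61*29 - 3415 = 1769 - 3415 = -1646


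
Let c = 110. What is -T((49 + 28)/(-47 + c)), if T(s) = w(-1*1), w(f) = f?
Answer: 1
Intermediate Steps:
T(s) = -1 (T(s) = -1*1 = -1)
-T((49 + 28)/(-47 + c)) = -1*(-1) = 1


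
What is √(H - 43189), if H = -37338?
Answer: I*√80527 ≈ 283.77*I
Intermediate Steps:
√(H - 43189) = √(-37338 - 43189) = √(-80527) = I*√80527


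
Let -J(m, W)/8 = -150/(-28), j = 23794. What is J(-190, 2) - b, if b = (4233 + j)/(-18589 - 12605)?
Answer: -9162011/218358 ≈ -41.959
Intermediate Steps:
J(m, W) = -300/7 (J(m, W) = -(-1200)/(-28) = -(-1200)*(-1)/28 = -8*75/14 = -300/7)
b = -28027/31194 (b = (4233 + 23794)/(-18589 - 12605) = 28027/(-31194) = 28027*(-1/31194) = -28027/31194 ≈ -0.89847)
J(-190, 2) - b = -300/7 - 1*(-28027/31194) = -300/7 + 28027/31194 = -9162011/218358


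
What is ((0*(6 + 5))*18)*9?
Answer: 0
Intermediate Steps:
((0*(6 + 5))*18)*9 = ((0*11)*18)*9 = (0*18)*9 = 0*9 = 0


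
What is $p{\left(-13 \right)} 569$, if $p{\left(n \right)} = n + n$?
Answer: $-14794$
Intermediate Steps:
$p{\left(n \right)} = 2 n$
$p{\left(-13 \right)} 569 = 2 \left(-13\right) 569 = \left(-26\right) 569 = -14794$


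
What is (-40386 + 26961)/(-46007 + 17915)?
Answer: 4475/9364 ≈ 0.47789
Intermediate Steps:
(-40386 + 26961)/(-46007 + 17915) = -13425/(-28092) = -13425*(-1/28092) = 4475/9364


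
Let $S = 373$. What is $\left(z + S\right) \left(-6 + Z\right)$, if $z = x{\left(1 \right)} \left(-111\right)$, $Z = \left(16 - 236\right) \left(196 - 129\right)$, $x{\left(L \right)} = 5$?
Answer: $2683772$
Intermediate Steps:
$Z = -14740$ ($Z = \left(-220\right) 67 = -14740$)
$z = -555$ ($z = 5 \left(-111\right) = -555$)
$\left(z + S\right) \left(-6 + Z\right) = \left(-555 + 373\right) \left(-6 - 14740\right) = \left(-182\right) \left(-14746\right) = 2683772$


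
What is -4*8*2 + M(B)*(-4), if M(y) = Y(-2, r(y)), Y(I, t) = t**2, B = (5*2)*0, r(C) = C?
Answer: -64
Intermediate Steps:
B = 0 (B = 10*0 = 0)
M(y) = y**2
-4*8*2 + M(B)*(-4) = -4*8*2 + 0**2*(-4) = -32*2 + 0*(-4) = -64 + 0 = -64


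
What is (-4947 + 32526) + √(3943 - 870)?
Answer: 27579 + √3073 ≈ 27634.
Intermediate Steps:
(-4947 + 32526) + √(3943 - 870) = 27579 + √3073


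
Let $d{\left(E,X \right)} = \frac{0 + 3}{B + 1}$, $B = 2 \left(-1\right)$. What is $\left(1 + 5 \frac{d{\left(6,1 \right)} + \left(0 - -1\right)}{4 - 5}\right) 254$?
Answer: $2794$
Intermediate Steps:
$B = -2$
$d{\left(E,X \right)} = -3$ ($d{\left(E,X \right)} = \frac{0 + 3}{-2 + 1} = \frac{3}{-1} = 3 \left(-1\right) = -3$)
$\left(1 + 5 \frac{d{\left(6,1 \right)} + \left(0 - -1\right)}{4 - 5}\right) 254 = \left(1 + 5 \frac{-3 + \left(0 - -1\right)}{4 - 5}\right) 254 = \left(1 + 5 \frac{-3 + \left(0 + 1\right)}{-1}\right) 254 = \left(1 + 5 \left(-3 + 1\right) \left(-1\right)\right) 254 = \left(1 + 5 \left(\left(-2\right) \left(-1\right)\right)\right) 254 = \left(1 + 5 \cdot 2\right) 254 = \left(1 + 10\right) 254 = 11 \cdot 254 = 2794$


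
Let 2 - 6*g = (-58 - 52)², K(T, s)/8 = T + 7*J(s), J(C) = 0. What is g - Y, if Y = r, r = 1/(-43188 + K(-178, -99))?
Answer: -269857985/133836 ≈ -2016.3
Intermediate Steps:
K(T, s) = 8*T (K(T, s) = 8*(T + 7*0) = 8*(T + 0) = 8*T)
r = -1/44612 (r = 1/(-43188 + 8*(-178)) = 1/(-43188 - 1424) = 1/(-44612) = -1/44612 ≈ -2.2415e-5)
g = -6049/3 (g = ⅓ - (-58 - 52)²/6 = ⅓ - ⅙*(-110)² = ⅓ - ⅙*12100 = ⅓ - 6050/3 = -6049/3 ≈ -2016.3)
Y = -1/44612 ≈ -2.2415e-5
g - Y = -6049/3 - 1*(-1/44612) = -6049/3 + 1/44612 = -269857985/133836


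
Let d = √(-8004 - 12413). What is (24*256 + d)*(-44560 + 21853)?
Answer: -139511808 - 22707*I*√20417 ≈ -1.3951e+8 - 3.2446e+6*I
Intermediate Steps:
d = I*√20417 (d = √(-20417) = I*√20417 ≈ 142.89*I)
(24*256 + d)*(-44560 + 21853) = (24*256 + I*√20417)*(-44560 + 21853) = (6144 + I*√20417)*(-22707) = -139511808 - 22707*I*√20417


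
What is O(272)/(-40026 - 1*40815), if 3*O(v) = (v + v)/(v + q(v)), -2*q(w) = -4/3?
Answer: -272/33063969 ≈ -8.2265e-6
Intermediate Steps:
q(w) = 2/3 (q(w) = -(-2)/3 = -1/2*(-4/3) = 2/3)
O(v) = 2*v/(3*(2/3 + v)) (O(v) = ((v + v)/(v + 2/3))/3 = ((2*v)/(2/3 + v))/3 = (2*v/(2/3 + v))/3 = 2*v/(3*(2/3 + v)))
O(272)/(-40026 - 1*40815) = (2*272/(2 + 3*272))/(-40026 - 1*40815) = (2*272/(2 + 816))/(-40026 - 40815) = (2*272/818)/(-80841) = (2*272*(1/818))*(-1/80841) = (272/409)*(-1/80841) = -272/33063969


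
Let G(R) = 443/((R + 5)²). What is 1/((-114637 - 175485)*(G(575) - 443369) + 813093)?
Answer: 168200/21635887889208177 ≈ 7.7741e-12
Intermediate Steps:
G(R) = 443/(5 + R)² (G(R) = 443/((5 + R)²) = 443/(5 + R)²)
1/((-114637 - 175485)*(G(575) - 443369) + 813093) = 1/((-114637 - 175485)*(443/(5 + 575)² - 443369) + 813093) = 1/(-290122*(443/580² - 443369) + 813093) = 1/(-290122*(443*(1/336400) - 443369) + 813093) = 1/(-290122*(443/336400 - 443369) + 813093) = 1/(-290122*(-149149331157/336400) + 813093) = 1/(21635751126965577/168200 + 813093) = 1/(21635887889208177/168200) = 168200/21635887889208177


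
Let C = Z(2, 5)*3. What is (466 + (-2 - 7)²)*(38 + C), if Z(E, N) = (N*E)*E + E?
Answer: 56888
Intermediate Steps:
Z(E, N) = E + N*E² (Z(E, N) = (E*N)*E + E = N*E² + E = E + N*E²)
C = 66 (C = (2*(1 + 2*5))*3 = (2*(1 + 10))*3 = (2*11)*3 = 22*3 = 66)
(466 + (-2 - 7)²)*(38 + C) = (466 + (-2 - 7)²)*(38 + 66) = (466 + (-9)²)*104 = (466 + 81)*104 = 547*104 = 56888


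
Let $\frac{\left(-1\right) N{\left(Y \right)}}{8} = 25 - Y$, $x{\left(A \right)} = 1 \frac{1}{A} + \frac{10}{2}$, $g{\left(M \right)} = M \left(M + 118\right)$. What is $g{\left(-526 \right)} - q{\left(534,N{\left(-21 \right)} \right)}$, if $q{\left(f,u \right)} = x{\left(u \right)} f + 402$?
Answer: $\frac{38922891}{184} \approx 2.1154 \cdot 10^{5}$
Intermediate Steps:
$g{\left(M \right)} = M \left(118 + M\right)$
$x{\left(A \right)} = 5 + \frac{1}{A}$ ($x{\left(A \right)} = \frac{1}{A} + 10 \cdot \frac{1}{2} = \frac{1}{A} + 5 = 5 + \frac{1}{A}$)
$N{\left(Y \right)} = -200 + 8 Y$ ($N{\left(Y \right)} = - 8 \left(25 - Y\right) = -200 + 8 Y$)
$q{\left(f,u \right)} = 402 + f \left(5 + \frac{1}{u}\right)$ ($q{\left(f,u \right)} = \left(5 + \frac{1}{u}\right) f + 402 = f \left(5 + \frac{1}{u}\right) + 402 = 402 + f \left(5 + \frac{1}{u}\right)$)
$g{\left(-526 \right)} - q{\left(534,N{\left(-21 \right)} \right)} = - 526 \left(118 - 526\right) - \left(402 + 5 \cdot 534 + \frac{534}{-200 + 8 \left(-21\right)}\right) = \left(-526\right) \left(-408\right) - \left(402 + 2670 + \frac{534}{-200 - 168}\right) = 214608 - \left(402 + 2670 + \frac{534}{-368}\right) = 214608 - \left(402 + 2670 + 534 \left(- \frac{1}{368}\right)\right) = 214608 - \left(402 + 2670 - \frac{267}{184}\right) = 214608 - \frac{564981}{184} = \frac{38922891}{184}$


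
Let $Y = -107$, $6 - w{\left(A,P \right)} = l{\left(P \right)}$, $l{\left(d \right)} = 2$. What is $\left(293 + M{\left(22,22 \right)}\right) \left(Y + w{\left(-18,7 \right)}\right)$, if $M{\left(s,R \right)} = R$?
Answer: $-32445$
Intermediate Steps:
$w{\left(A,P \right)} = 4$ ($w{\left(A,P \right)} = 6 - 2 = 4$)
$\left(293 + M{\left(22,22 \right)}\right) \left(Y + w{\left(-18,7 \right)}\right) = \left(293 + 22\right) \left(-107 + 4\right) = 315 \left(-103\right) = -32445$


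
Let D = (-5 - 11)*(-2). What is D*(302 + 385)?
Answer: 21984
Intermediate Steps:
D = 32 (D = -16*(-2) = 32)
D*(302 + 385) = 32*(302 + 385) = 32*687 = 21984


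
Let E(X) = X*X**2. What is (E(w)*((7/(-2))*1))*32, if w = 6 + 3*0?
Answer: -24192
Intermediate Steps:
w = 6 (w = 6 + 0 = 6)
E(X) = X**3
(E(w)*((7/(-2))*1))*32 = (6**3*((7/(-2))*1))*32 = (216*((7*(-1/2))*1))*32 = (216*(-7/2*1))*32 = (216*(-7/2))*32 = -756*32 = -24192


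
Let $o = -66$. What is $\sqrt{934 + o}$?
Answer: $2 \sqrt{217} \approx 29.462$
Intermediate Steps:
$\sqrt{934 + o} = \sqrt{934 - 66} = \sqrt{868} = 2 \sqrt{217}$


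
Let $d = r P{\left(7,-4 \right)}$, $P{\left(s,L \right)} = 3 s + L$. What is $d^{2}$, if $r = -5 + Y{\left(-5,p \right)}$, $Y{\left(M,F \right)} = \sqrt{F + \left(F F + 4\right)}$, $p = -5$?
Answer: $14161 - 5780 \sqrt{6} \approx 2.9493$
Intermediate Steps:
$P{\left(s,L \right)} = L + 3 s$
$Y{\left(M,F \right)} = \sqrt{4 + F + F^{2}}$ ($Y{\left(M,F \right)} = \sqrt{F + \left(F^{2} + 4\right)} = \sqrt{F + \left(4 + F^{2}\right)} = \sqrt{4 + F + F^{2}}$)
$r = -5 + 2 \sqrt{6}$ ($r = -5 + \sqrt{4 - 5 + \left(-5\right)^{2}} = -5 + \sqrt{4 - 5 + 25} = -5 + \sqrt{24} = -5 + 2 \sqrt{6} \approx -0.10102$)
$d = -85 + 34 \sqrt{6}$ ($d = \left(-5 + 2 \sqrt{6}\right) \left(-4 + 3 \cdot 7\right) = \left(-5 + 2 \sqrt{6}\right) \left(-4 + 21\right) = \left(-5 + 2 \sqrt{6}\right) 17 = -85 + 34 \sqrt{6} \approx -1.7173$)
$d^{2} = \left(-85 + 34 \sqrt{6}\right)^{2}$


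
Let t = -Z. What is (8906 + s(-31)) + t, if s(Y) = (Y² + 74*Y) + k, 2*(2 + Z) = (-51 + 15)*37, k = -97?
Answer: 8144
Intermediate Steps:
Z = -668 (Z = -2 + ((-51 + 15)*37)/2 = -2 + (-36*37)/2 = -2 + (½)*(-1332) = -2 - 666 = -668)
s(Y) = -97 + Y² + 74*Y (s(Y) = (Y² + 74*Y) - 97 = -97 + Y² + 74*Y)
t = 668 (t = -1*(-668) = 668)
(8906 + s(-31)) + t = (8906 + (-97 + (-31)² + 74*(-31))) + 668 = (8906 + (-97 + 961 - 2294)) + 668 = (8906 - 1430) + 668 = 7476 + 668 = 8144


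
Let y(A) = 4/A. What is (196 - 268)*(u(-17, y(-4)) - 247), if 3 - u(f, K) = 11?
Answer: 18360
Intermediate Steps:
u(f, K) = -8 (u(f, K) = 3 - 1*11 = 3 - 11 = -8)
(196 - 268)*(u(-17, y(-4)) - 247) = (196 - 268)*(-8 - 247) = -72*(-255) = 18360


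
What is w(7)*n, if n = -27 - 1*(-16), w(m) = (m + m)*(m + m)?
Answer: -2156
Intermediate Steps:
w(m) = 4*m² (w(m) = (2*m)*(2*m) = 4*m²)
n = -11 (n = -27 + 16 = -11)
w(7)*n = (4*7²)*(-11) = (4*49)*(-11) = 196*(-11) = -2156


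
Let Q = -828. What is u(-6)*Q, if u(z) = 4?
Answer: -3312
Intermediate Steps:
u(-6)*Q = 4*(-828) = -3312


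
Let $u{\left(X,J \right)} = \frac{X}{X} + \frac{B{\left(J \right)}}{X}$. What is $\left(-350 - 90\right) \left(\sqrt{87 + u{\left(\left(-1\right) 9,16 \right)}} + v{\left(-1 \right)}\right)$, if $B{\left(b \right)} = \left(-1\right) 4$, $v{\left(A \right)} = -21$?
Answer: $9240 - \frac{880 \sqrt{199}}{3} \approx 5102.0$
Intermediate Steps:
$B{\left(b \right)} = -4$
$u{\left(X,J \right)} = 1 - \frac{4}{X}$ ($u{\left(X,J \right)} = \frac{X}{X} - \frac{4}{X} = 1 - \frac{4}{X}$)
$\left(-350 - 90\right) \left(\sqrt{87 + u{\left(\left(-1\right) 9,16 \right)}} + v{\left(-1 \right)}\right) = \left(-350 - 90\right) \left(\sqrt{87 + \frac{-4 - 9}{\left(-1\right) 9}} - 21\right) = - 440 \left(\sqrt{87 + \frac{-4 - 9}{-9}} - 21\right) = - 440 \left(\sqrt{87 - - \frac{13}{9}} - 21\right) = - 440 \left(\sqrt{87 + \frac{13}{9}} - 21\right) = - 440 \left(\sqrt{\frac{796}{9}} - 21\right) = - 440 \left(\frac{2 \sqrt{199}}{3} - 21\right) = - 440 \left(-21 + \frac{2 \sqrt{199}}{3}\right) = 9240 - \frac{880 \sqrt{199}}{3}$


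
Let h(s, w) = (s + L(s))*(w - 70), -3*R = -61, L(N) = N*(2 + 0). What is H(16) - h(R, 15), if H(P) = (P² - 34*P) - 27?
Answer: 3040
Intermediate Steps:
L(N) = 2*N (L(N) = N*2 = 2*N)
R = 61/3 (R = -⅓*(-61) = 61/3 ≈ 20.333)
h(s, w) = 3*s*(-70 + w) (h(s, w) = (s + 2*s)*(w - 70) = (3*s)*(-70 + w) = 3*s*(-70 + w))
H(P) = -27 + P² - 34*P
H(16) - h(R, 15) = (-27 + 16² - 34*16) - 3*61*(-70 + 15)/3 = (-27 + 256 - 544) - 3*61*(-55)/3 = -315 - 1*(-3355) = -315 + 3355 = 3040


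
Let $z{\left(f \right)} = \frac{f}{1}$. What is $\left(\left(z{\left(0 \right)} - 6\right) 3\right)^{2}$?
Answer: $324$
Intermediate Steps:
$z{\left(f \right)} = f$ ($z{\left(f \right)} = f 1 = f$)
$\left(\left(z{\left(0 \right)} - 6\right) 3\right)^{2} = \left(\left(0 - 6\right) 3\right)^{2} = \left(\left(-6\right) 3\right)^{2} = \left(-18\right)^{2} = 324$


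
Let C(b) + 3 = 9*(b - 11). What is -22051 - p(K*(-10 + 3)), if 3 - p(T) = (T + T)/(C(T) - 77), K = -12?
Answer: -12724990/577 ≈ -22054.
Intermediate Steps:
C(b) = -102 + 9*b (C(b) = -3 + 9*(b - 11) = -3 + 9*(-11 + b) = -3 + (-99 + 9*b) = -102 + 9*b)
p(T) = 3 - 2*T/(-179 + 9*T) (p(T) = 3 - (T + T)/((-102 + 9*T) - 77) = 3 - 2*T/(-179 + 9*T))
-22051 - p(K*(-10 + 3)) = -22051 - (-537 + 25*(-12*(-10 + 3)))/(-179 + 9*(-12*(-10 + 3))) = -22051 - (-537 + 25*(-12*(-7)))/(-179 + 9*(-12*(-7))) = -22051 - (-537 + 25*84)/(-179 + 9*84) = -22051 - (-537 + 2100)/(-179 + 756) = -22051 - 1563/577 = -12724990/577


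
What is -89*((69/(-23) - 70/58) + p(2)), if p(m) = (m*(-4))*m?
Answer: 52154/29 ≈ 1798.4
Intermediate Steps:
p(m) = -4*m² (p(m) = (-4*m)*m = -4*m²)
-89*((69/(-23) - 70/58) + p(2)) = -89*((69/(-23) - 70/58) - 4*2²) = -89*((69*(-1/23) - 70*1/58) - 4*4) = -89*((-3 - 35/29) - 16) = -89*(-122/29 - 16) = -89*(-586/29) = 52154/29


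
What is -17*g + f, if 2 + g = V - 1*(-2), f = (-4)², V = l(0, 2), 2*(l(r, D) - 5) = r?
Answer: -69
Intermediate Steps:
l(r, D) = 5 + r/2
V = 5 (V = 5 + (½)*0 = 5 + 0 = 5)
f = 16
g = 5 (g = -2 + (5 - 1*(-2)) = -2 + (5 + 2) = -2 + 7 = 5)
-17*g + f = -17*5 + 16 = -85 + 16 = -69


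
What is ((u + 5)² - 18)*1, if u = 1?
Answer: 18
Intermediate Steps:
((u + 5)² - 18)*1 = ((1 + 5)² - 18)*1 = (6² - 18)*1 = (36 - 18)*1 = 18*1 = 18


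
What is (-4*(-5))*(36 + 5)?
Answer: 820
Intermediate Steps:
(-4*(-5))*(36 + 5) = 20*41 = 820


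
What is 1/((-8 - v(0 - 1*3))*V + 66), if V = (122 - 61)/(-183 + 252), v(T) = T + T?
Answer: 69/4432 ≈ 0.015569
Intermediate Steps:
v(T) = 2*T
V = 61/69 ≈ 0.88406
1/((-8 - v(0 - 1*3))*V + 66) = 1/((-8 - 2*(0 - 1*3))*(61/69) + 66) = 1/((-8 - 2*(0 - 3))*(61/69) + 66) = 1/((-8 - 2*(-3))*(61/69) + 66) = 1/((-8 - 1*(-6))*(61/69) + 66) = 1/((-8 + 6)*(61/69) + 66) = 1/(-2*61/69 + 66) = 1/(-122/69 + 66) = 1/(4432/69) = 69/4432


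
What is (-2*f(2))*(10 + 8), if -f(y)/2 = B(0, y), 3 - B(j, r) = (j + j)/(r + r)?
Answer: 216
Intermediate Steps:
B(j, r) = 3 - j/r (B(j, r) = 3 - (j + j)/(r + r) = 3 - 2*j/(2*r) = 3 - 2*j*1/(2*r) = 3 - j/r)
f(y) = -6 (f(y) = -2*(3 - 1*0/y) = -2*(3 + 0) = -2*3 = -6)
(-2*f(2))*(10 + 8) = (-2*(-6))*(10 + 8) = 12*18 = 216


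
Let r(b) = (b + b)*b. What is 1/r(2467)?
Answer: 1/12172178 ≈ 8.2155e-8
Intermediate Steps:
r(b) = 2*b² (r(b) = (2*b)*b = 2*b²)
1/r(2467) = 1/(2*2467²) = 1/(2*6086089) = 1/12172178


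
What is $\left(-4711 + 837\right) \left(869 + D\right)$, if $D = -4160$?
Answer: $12749334$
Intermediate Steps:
$\left(-4711 + 837\right) \left(869 + D\right) = \left(-4711 + 837\right) \left(869 - 4160\right) = \left(-3874\right) \left(-3291\right) = 12749334$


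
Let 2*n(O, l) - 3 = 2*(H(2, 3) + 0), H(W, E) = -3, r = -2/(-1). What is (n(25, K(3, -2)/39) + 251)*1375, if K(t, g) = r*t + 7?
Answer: 686125/2 ≈ 3.4306e+5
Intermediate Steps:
r = 2 (r = -2*(-1) = 2)
K(t, g) = 7 + 2*t (K(t, g) = 2*t + 7 = 7 + 2*t)
n(O, l) = -3/2 (n(O, l) = 3/2 + (2*(-3 + 0))/2 = 3/2 + (2*(-3))/2 = 3/2 + (½)*(-6) = 3/2 - 3 = -3/2)
(n(25, K(3, -2)/39) + 251)*1375 = (-3/2 + 251)*1375 = (499/2)*1375 = 686125/2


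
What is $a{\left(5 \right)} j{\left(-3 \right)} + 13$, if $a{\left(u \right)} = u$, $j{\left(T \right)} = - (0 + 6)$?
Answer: $-17$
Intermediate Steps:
$j{\left(T \right)} = -6$ ($j{\left(T \right)} = \left(-1\right) 6 = -6$)
$a{\left(5 \right)} j{\left(-3 \right)} + 13 = 5 \left(-6\right) + 13 = -30 + 13 = -17$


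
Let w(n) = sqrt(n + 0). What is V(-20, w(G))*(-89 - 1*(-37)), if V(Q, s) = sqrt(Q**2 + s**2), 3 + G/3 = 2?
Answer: -52*sqrt(397) ≈ -1036.1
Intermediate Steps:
G = -3 (G = -9 + 3*2 = -9 + 6 = -3)
w(n) = sqrt(n)
V(-20, w(G))*(-89 - 1*(-37)) = sqrt((-20)**2 + (sqrt(-3))**2)*(-89 - 1*(-37)) = sqrt(400 + (I*sqrt(3))**2)*(-89 + 37) = sqrt(400 - 3)*(-52) = sqrt(397)*(-52) = -52*sqrt(397)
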